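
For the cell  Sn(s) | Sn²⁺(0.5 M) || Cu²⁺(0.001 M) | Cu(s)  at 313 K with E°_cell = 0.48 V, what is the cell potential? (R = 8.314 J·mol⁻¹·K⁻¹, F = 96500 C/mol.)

Balancing electrons gives n = 2; the reaction quotient is Q = [Sn²⁺]/[Cu²⁺] = 500.
E = E° − (RT/nF) ln Q = 0.48 − (8.314×313)/(2×96500) × (6.215) = 0.480 − 0.084 = 0.396 V.

0.396 V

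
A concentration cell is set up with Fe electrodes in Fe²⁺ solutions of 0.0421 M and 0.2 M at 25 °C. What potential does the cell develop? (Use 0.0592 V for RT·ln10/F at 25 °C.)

0.020 V

Both half-cells are Fe²⁺/Fe, so E°_cell = 0. The concentrated side is the cathode; the cell reaction moves Fe²⁺ from high to low concentration with n = 2.
Q = [Fe²⁺]_dilute/[Fe²⁺]_conc = 0.0421/0.2 = 0.210.
E = 0 − (0.0592/2) log Q = −(0.0592/2)(-0.677) = 0.0200 V.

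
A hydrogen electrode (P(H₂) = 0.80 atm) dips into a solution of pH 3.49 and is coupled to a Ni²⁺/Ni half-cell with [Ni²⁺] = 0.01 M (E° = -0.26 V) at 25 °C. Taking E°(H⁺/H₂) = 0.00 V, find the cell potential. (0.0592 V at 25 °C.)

0.12 V

The hydrogen couple is the cathode, so E°_cell = 0.26 V; n = 2.
[H⁺] = 10^(−3.49) = 3.2 × 10^-4 M, and Q = [Ni²⁺]·P(H₂) / [H⁺]^2 = 7.64 × 10^4.
E = E° − (0.0592/2) log Q = 0.26 − (0.0592/2)(4.883) = 0.115 V.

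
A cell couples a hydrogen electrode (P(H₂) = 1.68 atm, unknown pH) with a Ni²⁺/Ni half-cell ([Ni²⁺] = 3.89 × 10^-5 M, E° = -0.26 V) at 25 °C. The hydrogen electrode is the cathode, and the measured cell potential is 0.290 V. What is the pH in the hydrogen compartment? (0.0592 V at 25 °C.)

pH = 1.59

E°_cell = 0.26 V and n = 2.
log Q = n(E° − E)/0.0592 = 2×(0.26 − 0.290)/0.0592 = -1.014.
With Q = [Ni²⁺]·P(H₂) / [H⁺]^2, solving for [H⁺] gives log[H⁺] = -1.586, so pH = 1.59.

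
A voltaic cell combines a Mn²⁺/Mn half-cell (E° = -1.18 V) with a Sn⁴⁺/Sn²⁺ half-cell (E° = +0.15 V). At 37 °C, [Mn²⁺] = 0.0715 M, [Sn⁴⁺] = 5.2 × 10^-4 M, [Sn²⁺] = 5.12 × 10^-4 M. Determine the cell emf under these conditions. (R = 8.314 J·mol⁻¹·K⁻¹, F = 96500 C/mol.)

1.37 V

The Sn⁴⁺/Sn²⁺ couple has the higher reduction potential and acts as the cathode, so E°_cell = +0.15 − (-1.18) = 1.33 V.
Balancing electrons gives n = 2; the reaction quotient is Q = [Mn²⁺]·[Sn²⁺]/[Sn⁴⁺] = 0.0704.
E = E° − (RT/nF) ln Q = 1.33 − (8.314×310)/(2×96500) × (-2.654) = 1.330 + 0.035 = 1.365 V.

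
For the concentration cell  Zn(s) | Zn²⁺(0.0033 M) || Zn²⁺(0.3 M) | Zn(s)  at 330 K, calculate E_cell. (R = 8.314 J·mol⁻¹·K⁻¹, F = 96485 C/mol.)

Both half-cells are Zn²⁺/Zn, so E°_cell = 0. The concentrated side is the cathode; the cell reaction moves Zn²⁺ from high to low concentration with n = 2.
Q = [Zn²⁺]_dilute/[Zn²⁺]_conc = 0.0033/0.3 = 0.0110.
E = 0 − (RT/nF) ln Q = −((8.314×330)/(2×96485))(-4.510) = 0.0641 V.

0.064 V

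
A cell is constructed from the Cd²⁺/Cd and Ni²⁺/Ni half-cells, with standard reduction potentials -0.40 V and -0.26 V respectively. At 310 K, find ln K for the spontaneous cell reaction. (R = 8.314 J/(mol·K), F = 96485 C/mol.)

E°_cell = -0.26 − (-0.40) = 0.14 V, with n = 2 electrons transferred.
At equilibrium E = 0, so the Nernst equation gives ln K = nFE°/RT = (2)(96485)(0.14)/((8.314)(310)) = 10.48.

ln K = 10.5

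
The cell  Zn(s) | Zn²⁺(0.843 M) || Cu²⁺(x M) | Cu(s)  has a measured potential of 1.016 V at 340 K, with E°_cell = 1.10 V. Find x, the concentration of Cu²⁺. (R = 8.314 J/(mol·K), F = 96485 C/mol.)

From the Nernst equation, ln Q = nF(E° − E)/RT = 2×96485×(1.10 − 1.016)/(8.314×340) = 5.734, so Q = 309.
With Q = [Zn²⁺]/[Cu²⁺] and the known concentrations, [Cu²⁺] in the denominator gives [Cu²⁺] = 0.0027 M.

0.0027 M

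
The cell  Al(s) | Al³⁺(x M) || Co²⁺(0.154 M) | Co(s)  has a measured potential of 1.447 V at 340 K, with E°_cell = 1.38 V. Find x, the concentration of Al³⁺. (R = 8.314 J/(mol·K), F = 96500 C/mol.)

From the Nernst equation, ln Q = nF(E° − E)/RT = 6×96500×(1.38 − 1.447)/(8.314×340) = -13.723, so Q = 1.1 × 10^-6.
With Q = [Al³⁺]^2/[Co²⁺]^3 and the known concentrations, [Al³⁺]^2 in the numerator gives [Al³⁺] = 6.3 × 10^-5 M.

6.3 × 10^-5 M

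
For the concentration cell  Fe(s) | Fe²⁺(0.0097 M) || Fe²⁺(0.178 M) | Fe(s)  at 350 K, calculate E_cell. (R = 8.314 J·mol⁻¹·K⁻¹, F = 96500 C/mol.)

0.044 V

Both half-cells are Fe²⁺/Fe, so E°_cell = 0. The concentrated side is the cathode; the cell reaction moves Fe²⁺ from high to low concentration with n = 2.
Q = [Fe²⁺]_dilute/[Fe²⁺]_conc = 0.0097/0.178 = 0.0545.
E = 0 − (RT/nF) ln Q = −((8.314×350)/(2×96500))(-2.910) = 0.0439 V.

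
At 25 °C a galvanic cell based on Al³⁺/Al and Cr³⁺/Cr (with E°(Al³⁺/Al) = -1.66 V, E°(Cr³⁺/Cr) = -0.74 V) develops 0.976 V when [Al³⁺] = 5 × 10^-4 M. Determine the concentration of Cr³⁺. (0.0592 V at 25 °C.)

From the Nernst equation, log Q = n(E° − E)/0.0592 = 3(0.92 − 0.976)/0.0592 = -2.838, so Q = 0.00145.
With Q = [Al³⁺]/[Cr³⁺] and the known concentrations, [Cr³⁺] in the denominator gives [Cr³⁺] = 0.34 M.

0.34 M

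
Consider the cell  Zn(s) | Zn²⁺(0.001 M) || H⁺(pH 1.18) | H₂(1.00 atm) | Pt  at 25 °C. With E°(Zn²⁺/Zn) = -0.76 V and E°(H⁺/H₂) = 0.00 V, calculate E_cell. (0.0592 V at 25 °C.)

The hydrogen couple is the cathode, so E°_cell = 0.76 V; n = 2.
[H⁺] = 10^(−1.18) = 0.066 M, and Q = [Zn²⁺]·P(H₂) / [H⁺]^2 = 0.229.
E = E° − (0.0592/2) log Q = 0.76 − (0.0592/2)(-0.640) = 0.779 V.

0.78 V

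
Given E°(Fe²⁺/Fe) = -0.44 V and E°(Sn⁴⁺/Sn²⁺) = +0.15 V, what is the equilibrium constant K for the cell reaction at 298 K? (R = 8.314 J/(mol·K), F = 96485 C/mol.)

E°_cell = +0.15 − (-0.44) = 0.59 V, with n = 2 electrons transferred.
At equilibrium E = 0, so the Nernst equation gives ln K = nFE°/RT = (2)(96485)(0.59)/((8.314)(298)) = 45.95.
K = e^45.95 = 9.1 × 10^19.

9.1 × 10^19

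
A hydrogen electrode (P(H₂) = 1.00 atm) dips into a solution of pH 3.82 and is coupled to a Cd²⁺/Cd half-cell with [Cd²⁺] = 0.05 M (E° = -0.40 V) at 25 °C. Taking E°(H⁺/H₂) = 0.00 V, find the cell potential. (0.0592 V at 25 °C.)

0.21 V

The hydrogen couple is the cathode, so E°_cell = 0.40 V; n = 2.
[H⁺] = 10^(−3.82) = 1.5 × 10^-4 M, and Q = [Cd²⁺]·P(H₂) / [H⁺]^2 = 2.18 × 10^6.
E = E° − (0.0592/2) log Q = 0.40 − (0.0592/2)(6.339) = 0.212 V.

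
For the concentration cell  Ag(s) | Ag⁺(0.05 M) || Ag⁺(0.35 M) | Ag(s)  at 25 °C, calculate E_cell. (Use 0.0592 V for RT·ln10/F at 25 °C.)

0.050 V

Both half-cells are Ag⁺/Ag, so E°_cell = 0. The concentrated side is the cathode; the cell reaction moves Ag⁺ from high to low concentration with n = 1.
Q = [Ag⁺]_dilute/[Ag⁺]_conc = 0.05/0.35 = 0.143.
E = 0 − (0.0592/1) log Q = −(0.0592/1)(-0.845) = 0.0500 V.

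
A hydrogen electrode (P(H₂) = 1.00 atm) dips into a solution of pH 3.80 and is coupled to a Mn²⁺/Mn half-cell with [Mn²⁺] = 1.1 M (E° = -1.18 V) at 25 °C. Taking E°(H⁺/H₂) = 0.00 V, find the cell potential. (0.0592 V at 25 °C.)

0.95 V

The hydrogen couple is the cathode, so E°_cell = 1.18 V; n = 2.
[H⁺] = 10^(−3.80) = 1.6 × 10^-4 M, and Q = [Mn²⁺]·P(H₂) / [H⁺]^2 = 4.38 × 10^7.
E = E° − (0.0592/2) log Q = 1.18 − (0.0592/2)(7.641) = 0.954 V.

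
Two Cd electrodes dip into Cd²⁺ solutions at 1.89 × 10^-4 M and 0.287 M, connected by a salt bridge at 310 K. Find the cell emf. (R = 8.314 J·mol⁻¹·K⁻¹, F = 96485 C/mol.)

Both half-cells are Cd²⁺/Cd, so E°_cell = 0. The concentrated side is the cathode; the cell reaction moves Cd²⁺ from high to low concentration with n = 2.
Q = [Cd²⁺]_dilute/[Cd²⁺]_conc = 1.89 × 10^-4/0.287 = 6.59 × 10^-4.
E = 0 − (RT/nF) ln Q = −((8.314×310)/(2×96485))(-7.325) = 0.0978 V.

0.098 V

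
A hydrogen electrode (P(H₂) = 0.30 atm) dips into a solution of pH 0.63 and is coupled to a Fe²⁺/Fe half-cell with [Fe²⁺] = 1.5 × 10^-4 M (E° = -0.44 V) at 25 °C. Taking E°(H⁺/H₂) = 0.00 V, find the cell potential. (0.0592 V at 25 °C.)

The hydrogen couple is the cathode, so E°_cell = 0.44 V; n = 2.
[H⁺] = 10^(−0.63) = 0.23 M, and Q = [Fe²⁺]·P(H₂) / [H⁺]^2 = 8.19 × 10^-4.
E = E° − (0.0592/2) log Q = 0.44 − (0.0592/2)(-3.087) = 0.531 V.

0.53 V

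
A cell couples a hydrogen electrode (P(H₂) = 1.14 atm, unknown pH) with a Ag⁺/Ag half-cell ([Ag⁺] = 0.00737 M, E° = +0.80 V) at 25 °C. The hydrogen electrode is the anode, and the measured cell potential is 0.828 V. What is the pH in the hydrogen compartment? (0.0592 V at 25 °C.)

pH = 2.58

E°_cell = 0.80 V and n = 2.
log Q = n(E° − E)/0.0592 = 2×(0.80 − 0.828)/0.0592 = -0.946.
With Q = [H⁺]^2 / ([Ag⁺]^2·P(H₂)), solving for [H⁺] gives log[H⁺] = -2.577, so pH = 2.58.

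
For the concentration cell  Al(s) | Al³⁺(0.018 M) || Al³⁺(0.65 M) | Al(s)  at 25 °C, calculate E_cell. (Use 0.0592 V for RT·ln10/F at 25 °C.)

0.031 V

Both half-cells are Al³⁺/Al, so E°_cell = 0. The concentrated side is the cathode; the cell reaction moves Al³⁺ from high to low concentration with n = 3.
Q = [Al³⁺]_dilute/[Al³⁺]_conc = 0.018/0.65 = 0.0277.
E = 0 − (0.0592/3) log Q = −(0.0592/3)(-1.558) = 0.0307 V.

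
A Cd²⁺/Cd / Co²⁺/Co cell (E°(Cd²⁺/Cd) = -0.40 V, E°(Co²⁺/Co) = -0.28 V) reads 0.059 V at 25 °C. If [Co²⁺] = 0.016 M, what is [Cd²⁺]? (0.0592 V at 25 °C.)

From the Nernst equation, log Q = n(E° − E)/0.0592 = 2(0.12 − 0.059)/0.0592 = 2.061, so Q = 115.
With Q = [Cd²⁺]/[Co²⁺] and the known concentrations, [Cd²⁺] in the numerator gives [Cd²⁺] = 1.8 M.

1.8 M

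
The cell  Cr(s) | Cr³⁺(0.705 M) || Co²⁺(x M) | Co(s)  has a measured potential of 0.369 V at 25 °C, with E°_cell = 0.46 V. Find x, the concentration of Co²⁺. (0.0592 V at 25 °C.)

6.7 × 10^-4 M

From the Nernst equation, log Q = n(E° − E)/0.0592 = 6(0.46 − 0.369)/0.0592 = 9.223, so Q = 1.67 × 10^9.
With Q = [Cr³⁺]^2/[Co²⁺]^3 and the known concentrations, [Co²⁺]^3 in the denominator gives [Co²⁺] = 6.7 × 10^-4 M.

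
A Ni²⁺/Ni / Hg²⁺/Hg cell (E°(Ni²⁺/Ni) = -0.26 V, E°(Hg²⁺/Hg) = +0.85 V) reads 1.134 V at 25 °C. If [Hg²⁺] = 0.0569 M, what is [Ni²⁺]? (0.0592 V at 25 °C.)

0.0088 M

From the Nernst equation, log Q = n(E° − E)/0.0592 = 2(1.11 − 1.134)/0.0592 = -0.811, so Q = 0.155.
With Q = [Ni²⁺]/[Hg²⁺] and the known concentrations, [Ni²⁺] in the numerator gives [Ni²⁺] = 0.0088 M.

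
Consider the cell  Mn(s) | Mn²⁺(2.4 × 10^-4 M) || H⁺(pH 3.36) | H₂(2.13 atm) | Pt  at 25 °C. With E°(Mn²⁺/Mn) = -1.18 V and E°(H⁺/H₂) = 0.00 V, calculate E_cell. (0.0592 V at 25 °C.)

1.08 V

The hydrogen couple is the cathode, so E°_cell = 1.18 V; n = 2.
[H⁺] = 10^(−3.36) = 4.4 × 10^-4 M, and Q = [Mn²⁺]·P(H₂) / [H⁺]^2 = 2680.
E = E° − (0.0592/2) log Q = 1.18 − (0.0592/2)(3.429) = 1.079 V.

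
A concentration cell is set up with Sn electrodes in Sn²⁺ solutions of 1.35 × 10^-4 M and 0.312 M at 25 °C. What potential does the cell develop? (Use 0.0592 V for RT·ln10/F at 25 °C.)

Both half-cells are Sn²⁺/Sn, so E°_cell = 0. The concentrated side is the cathode; the cell reaction moves Sn²⁺ from high to low concentration with n = 2.
Q = [Sn²⁺]_dilute/[Sn²⁺]_conc = 1.35 × 10^-4/0.312 = 4.33 × 10^-4.
E = 0 − (0.0592/2) log Q = −(0.0592/2)(-3.364) = 0.0996 V.

0.100 V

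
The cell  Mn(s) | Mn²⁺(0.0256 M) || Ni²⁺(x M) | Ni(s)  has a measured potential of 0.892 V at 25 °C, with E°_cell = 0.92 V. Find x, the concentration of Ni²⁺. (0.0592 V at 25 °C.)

0.0029 M

From the Nernst equation, log Q = n(E° − E)/0.0592 = 2(0.92 − 0.892)/0.0592 = 0.946, so Q = 8.83.
With Q = [Mn²⁺]/[Ni²⁺] and the known concentrations, [Ni²⁺] in the denominator gives [Ni²⁺] = 0.0029 M.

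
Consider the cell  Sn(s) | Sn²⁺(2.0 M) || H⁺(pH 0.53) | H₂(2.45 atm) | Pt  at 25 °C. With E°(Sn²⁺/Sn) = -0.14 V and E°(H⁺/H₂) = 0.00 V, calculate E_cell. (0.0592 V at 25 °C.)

The hydrogen couple is the cathode, so E°_cell = 0.14 V; n = 2.
[H⁺] = 10^(−0.53) = 0.30 M, and Q = [Sn²⁺]·P(H₂) / [H⁺]^2 = 56.3.
E = E° − (0.0592/2) log Q = 0.14 − (0.0592/2)(1.750) = 0.088 V.

0.088 V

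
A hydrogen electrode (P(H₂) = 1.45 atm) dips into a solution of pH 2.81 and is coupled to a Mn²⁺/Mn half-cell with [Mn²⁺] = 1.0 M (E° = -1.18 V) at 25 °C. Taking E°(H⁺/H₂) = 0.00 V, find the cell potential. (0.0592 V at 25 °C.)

The hydrogen couple is the cathode, so E°_cell = 1.18 V; n = 2.
[H⁺] = 10^(−2.81) = 0.0015 M, and Q = [Mn²⁺]·P(H₂) / [H⁺]^2 = 6.04 × 10^5.
E = E° − (0.0592/2) log Q = 1.18 − (0.0592/2)(5.781) = 1.009 V.

1.01 V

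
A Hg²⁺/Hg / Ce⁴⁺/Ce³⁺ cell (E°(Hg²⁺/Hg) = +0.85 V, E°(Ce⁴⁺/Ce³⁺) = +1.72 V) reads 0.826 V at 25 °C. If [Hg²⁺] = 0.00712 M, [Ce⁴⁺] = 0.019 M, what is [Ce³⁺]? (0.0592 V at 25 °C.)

From the Nernst equation, log Q = n(E° − E)/0.0592 = 2(0.87 − 0.826)/0.0592 = 1.486, so Q = 30.7.
With Q = [Hg²⁺]·[Ce³⁺]^2/[Ce⁴⁺]^2 and the known concentrations, [Ce³⁺]^2 in the numerator gives [Ce³⁺] = 1.2 M.

1.2 M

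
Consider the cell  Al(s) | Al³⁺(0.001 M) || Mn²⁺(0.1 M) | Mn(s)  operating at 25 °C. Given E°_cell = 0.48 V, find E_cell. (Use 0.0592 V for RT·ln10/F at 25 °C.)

0.510 V

Balancing electrons gives n = 6; the reaction quotient is Q = [Al³⁺]^2/[Mn²⁺]^3 = 0.00100.
At 25 °C, E = E° − (0.0592/n) log Q = 0.48 − (0.0592/6)(-3.000) = 0.480 + 0.030 = 0.510 V.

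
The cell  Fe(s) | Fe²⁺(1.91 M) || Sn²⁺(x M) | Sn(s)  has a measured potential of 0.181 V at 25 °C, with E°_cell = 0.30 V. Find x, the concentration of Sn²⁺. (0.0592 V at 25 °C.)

1.8 × 10^-4 M

From the Nernst equation, log Q = n(E° − E)/0.0592 = 2(0.30 − 0.181)/0.0592 = 4.020, so Q = 1.05 × 10^4.
With Q = [Fe²⁺]/[Sn²⁺] and the known concentrations, [Sn²⁺] in the denominator gives [Sn²⁺] = 1.8 × 10^-4 M.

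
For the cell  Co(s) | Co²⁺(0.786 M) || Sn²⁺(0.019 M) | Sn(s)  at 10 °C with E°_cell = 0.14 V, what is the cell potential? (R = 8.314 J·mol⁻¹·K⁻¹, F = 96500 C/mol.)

0.095 V

Balancing electrons gives n = 2; the reaction quotient is Q = [Co²⁺]/[Sn²⁺] = 41.4.
E = E° − (RT/nF) ln Q = 0.14 − (8.314×283)/(2×96500) × (3.723) = 0.140 − 0.045 = 0.095 V.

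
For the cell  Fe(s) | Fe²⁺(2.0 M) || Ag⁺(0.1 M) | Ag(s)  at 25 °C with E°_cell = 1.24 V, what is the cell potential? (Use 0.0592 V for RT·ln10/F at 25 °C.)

Balancing electrons gives n = 2; the reaction quotient is Q = [Fe²⁺]/[Ag⁺]^2 = 200.
At 25 °C, E = E° − (0.0592/n) log Q = 1.24 − (0.0592/2)(2.301) = 1.240 − 0.068 = 1.172 V.

1.17 V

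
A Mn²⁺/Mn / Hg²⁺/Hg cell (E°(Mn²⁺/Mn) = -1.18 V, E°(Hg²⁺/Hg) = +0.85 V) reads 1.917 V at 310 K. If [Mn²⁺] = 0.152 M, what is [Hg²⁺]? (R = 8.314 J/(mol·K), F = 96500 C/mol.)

From the Nernst equation, ln Q = nF(E° − E)/RT = 2×96500×(2.03 − 1.917)/(8.314×310) = 8.462, so Q = 4730.
With Q = [Mn²⁺]/[Hg²⁺] and the known concentrations, [Hg²⁺] in the denominator gives [Hg²⁺] = 3.2 × 10^-5 M.

3.2 × 10^-5 M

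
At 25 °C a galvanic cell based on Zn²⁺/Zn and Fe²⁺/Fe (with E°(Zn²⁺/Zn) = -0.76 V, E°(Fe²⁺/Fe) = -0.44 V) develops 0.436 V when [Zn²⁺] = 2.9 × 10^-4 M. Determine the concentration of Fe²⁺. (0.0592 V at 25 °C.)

From the Nernst equation, log Q = n(E° − E)/0.0592 = 2(0.32 − 0.436)/0.0592 = -3.919, so Q = 1.21 × 10^-4.
With Q = [Zn²⁺]/[Fe²⁺] and the known concentrations, [Fe²⁺] in the denominator gives [Fe²⁺] = 2.4 M.

2.4 M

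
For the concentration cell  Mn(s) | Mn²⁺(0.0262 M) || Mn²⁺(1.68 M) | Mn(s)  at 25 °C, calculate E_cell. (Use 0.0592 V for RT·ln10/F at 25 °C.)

Both half-cells are Mn²⁺/Mn, so E°_cell = 0. The concentrated side is the cathode; the cell reaction moves Mn²⁺ from high to low concentration with n = 2.
Q = [Mn²⁺]_dilute/[Mn²⁺]_conc = 0.0262/1.68 = 0.0156.
E = 0 − (0.0592/2) log Q = −(0.0592/2)(-1.807) = 0.0535 V.

0.053 V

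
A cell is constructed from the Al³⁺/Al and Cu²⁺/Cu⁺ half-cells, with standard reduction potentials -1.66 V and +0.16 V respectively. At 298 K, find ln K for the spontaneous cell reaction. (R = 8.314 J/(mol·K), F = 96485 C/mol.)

ln K = 212.6

E°_cell = +0.16 − (-1.66) = 1.82 V, with n = 3 electrons transferred.
At equilibrium E = 0, so the Nernst equation gives ln K = nFE°/RT = (3)(96485)(1.82)/((8.314)(298)) = 212.63.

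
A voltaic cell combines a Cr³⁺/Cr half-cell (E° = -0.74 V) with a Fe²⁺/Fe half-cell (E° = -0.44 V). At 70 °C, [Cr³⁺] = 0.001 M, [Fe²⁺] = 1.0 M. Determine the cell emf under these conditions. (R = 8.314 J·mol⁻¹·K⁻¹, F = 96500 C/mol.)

0.368 V

The Fe²⁺/Fe couple has the higher reduction potential and acts as the cathode, so E°_cell = -0.44 − (-0.74) = 0.30 V.
Balancing electrons gives n = 6; the reaction quotient is Q = [Cr³⁺]^2/[Fe²⁺]^3 = 1 × 10^-6.
E = E° − (RT/nF) ln Q = 0.30 − (8.314×343)/(6×96500) × (-13.816) = 0.300 + 0.068 = 0.368 V.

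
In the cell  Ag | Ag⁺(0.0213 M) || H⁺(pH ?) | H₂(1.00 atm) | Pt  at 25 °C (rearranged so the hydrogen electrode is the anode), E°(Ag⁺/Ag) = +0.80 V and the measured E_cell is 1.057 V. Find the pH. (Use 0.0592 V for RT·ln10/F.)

E°_cell = 0.80 V and n = 2.
log Q = n(E° − E)/0.0592 = 2×(0.80 − 1.057)/0.0592 = -8.682.
With Q = [H⁺]^2 / ([Ag⁺]^2·P(H₂)), solving for [H⁺] gives log[H⁺] = -6.013, so pH = 6.01.

pH = 6.01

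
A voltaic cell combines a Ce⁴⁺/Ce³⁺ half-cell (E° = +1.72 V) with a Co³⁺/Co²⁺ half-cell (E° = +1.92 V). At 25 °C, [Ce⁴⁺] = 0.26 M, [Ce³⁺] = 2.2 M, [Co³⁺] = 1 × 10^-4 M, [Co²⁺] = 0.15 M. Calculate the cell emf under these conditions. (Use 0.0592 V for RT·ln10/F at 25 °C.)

The Co³⁺/Co²⁺ couple has the higher reduction potential and acts as the cathode, so E°_cell = +1.92 − (+1.72) = 0.20 V.
Balancing electrons gives n = 1; the reaction quotient is Q = [Ce⁴⁺]·[Co²⁺]/([Ce³⁺]·[Co³⁺]) = 177.
At 25 °C, E = E° − (0.0592/n) log Q = 0.20 − (0.0592/1)(2.249) = 0.200 − 0.133 = 0.067 V.

0.067 V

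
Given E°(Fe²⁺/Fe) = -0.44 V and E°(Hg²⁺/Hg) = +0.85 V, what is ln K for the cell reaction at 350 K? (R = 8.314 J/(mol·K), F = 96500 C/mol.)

E°_cell = +0.85 − (-0.44) = 1.29 V, with n = 2 electrons transferred.
At equilibrium E = 0, so the Nernst equation gives ln K = nFE°/RT = (2)(96500)(1.29)/((8.314)(350)) = 85.56.

ln K = 85.6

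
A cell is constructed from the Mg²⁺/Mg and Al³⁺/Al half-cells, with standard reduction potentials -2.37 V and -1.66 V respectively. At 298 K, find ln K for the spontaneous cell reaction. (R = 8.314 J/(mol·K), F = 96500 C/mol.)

ln K = 165.9

E°_cell = -1.66 − (-2.37) = 0.71 V, with n = 6 electrons transferred.
At equilibrium E = 0, so the Nernst equation gives ln K = nFE°/RT = (6)(96500)(0.71)/((8.314)(298)) = 165.92.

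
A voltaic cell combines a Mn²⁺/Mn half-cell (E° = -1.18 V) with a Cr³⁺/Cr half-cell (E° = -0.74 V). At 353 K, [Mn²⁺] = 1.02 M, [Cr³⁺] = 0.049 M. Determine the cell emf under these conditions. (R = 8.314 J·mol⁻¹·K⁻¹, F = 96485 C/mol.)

The Cr³⁺/Cr couple has the higher reduction potential and acts as the cathode, so E°_cell = -0.74 − (-1.18) = 0.44 V.
Balancing electrons gives n = 6; the reaction quotient is Q = [Mn²⁺]^3/[Cr³⁺]^2 = 442.
E = E° − (RT/nF) ln Q = 0.44 − (8.314×353)/(6×96485) × (6.091) = 0.440 − 0.031 = 0.409 V.

0.409 V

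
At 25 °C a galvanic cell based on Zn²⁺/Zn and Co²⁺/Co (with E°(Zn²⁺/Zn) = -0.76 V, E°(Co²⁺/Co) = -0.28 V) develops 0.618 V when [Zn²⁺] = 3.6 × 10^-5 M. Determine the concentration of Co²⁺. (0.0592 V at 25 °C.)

1.7 M

From the Nernst equation, log Q = n(E° − E)/0.0592 = 2(0.48 − 0.618)/0.0592 = -4.662, so Q = 2.18 × 10^-5.
With Q = [Zn²⁺]/[Co²⁺] and the known concentrations, [Co²⁺] in the denominator gives [Co²⁺] = 1.7 M.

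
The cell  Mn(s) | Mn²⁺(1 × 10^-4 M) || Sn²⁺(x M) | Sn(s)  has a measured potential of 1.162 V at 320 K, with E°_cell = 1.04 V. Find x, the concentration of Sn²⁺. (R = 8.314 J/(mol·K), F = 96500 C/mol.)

From the Nernst equation, ln Q = nF(E° − E)/RT = 2×96500×(1.04 − 1.162)/(8.314×320) = -8.850, so Q = 1.43 × 10^-4.
With Q = [Mn²⁺]/[Sn²⁺] and the known concentrations, [Sn²⁺] in the denominator gives [Sn²⁺] = 0.7 M.

0.7 M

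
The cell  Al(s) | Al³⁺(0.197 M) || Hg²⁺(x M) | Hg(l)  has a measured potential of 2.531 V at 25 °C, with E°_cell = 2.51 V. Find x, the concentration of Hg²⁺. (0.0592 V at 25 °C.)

From the Nernst equation, log Q = n(E° − E)/0.0592 = 6(2.51 − 2.531)/0.0592 = -2.128, so Q = 0.00744.
With Q = [Al³⁺]^2/[Hg²⁺]^3 and the known concentrations, [Hg²⁺]^3 in the denominator gives [Hg²⁺] = 1.7 M.

1.7 M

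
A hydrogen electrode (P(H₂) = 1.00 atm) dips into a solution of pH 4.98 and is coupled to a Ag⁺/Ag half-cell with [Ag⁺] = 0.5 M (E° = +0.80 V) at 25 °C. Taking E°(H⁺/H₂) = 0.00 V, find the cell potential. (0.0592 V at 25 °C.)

1.08 V

The Ag⁺/Ag couple is the cathode, so E°_cell = 0.80 V; n = 2.
[H⁺] = 10^(−4.98) = 1 × 10^-5 M, and Q = [H⁺]^2 / ([Ag⁺]^2·P(H₂)) = 4.39 × 10^-10.
E = E° − (0.0592/2) log Q = 0.80 − (0.0592/2)(-9.358) = 1.077 V.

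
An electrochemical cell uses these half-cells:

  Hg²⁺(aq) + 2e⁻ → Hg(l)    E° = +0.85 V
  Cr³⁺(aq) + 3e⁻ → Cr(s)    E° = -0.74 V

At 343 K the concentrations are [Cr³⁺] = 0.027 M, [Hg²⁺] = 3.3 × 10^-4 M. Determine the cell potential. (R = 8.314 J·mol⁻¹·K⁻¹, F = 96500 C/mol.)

1.51 V

The Hg²⁺/Hg couple has the higher reduction potential and acts as the cathode, so E°_cell = +0.85 − (-0.74) = 1.59 V.
Balancing electrons gives n = 6; the reaction quotient is Q = [Cr³⁺]^2/[Hg²⁺]^3 = 2.03 × 10^7.
E = E° − (RT/nF) ln Q = 1.59 − (8.314×343)/(6×96500) × (16.825) = 1.590 − 0.083 = 1.507 V.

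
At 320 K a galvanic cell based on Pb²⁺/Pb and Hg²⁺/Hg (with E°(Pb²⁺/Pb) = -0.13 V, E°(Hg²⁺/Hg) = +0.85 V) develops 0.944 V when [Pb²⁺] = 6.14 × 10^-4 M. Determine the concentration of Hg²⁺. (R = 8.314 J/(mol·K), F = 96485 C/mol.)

4.5 × 10^-5 M

From the Nernst equation, ln Q = nF(E° − E)/RT = 2×96485×(0.98 − 0.944)/(8.314×320) = 2.611, so Q = 13.6.
With Q = [Pb²⁺]/[Hg²⁺] and the known concentrations, [Hg²⁺] in the denominator gives [Hg²⁺] = 4.5 × 10^-5 M.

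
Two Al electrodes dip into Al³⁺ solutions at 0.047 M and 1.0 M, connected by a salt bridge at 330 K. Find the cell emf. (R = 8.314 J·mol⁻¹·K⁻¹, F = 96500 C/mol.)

Both half-cells are Al³⁺/Al, so E°_cell = 0. The concentrated side is the cathode; the cell reaction moves Al³⁺ from high to low concentration with n = 3.
Q = [Al³⁺]_dilute/[Al³⁺]_conc = 0.047/1.0 = 0.0470.
E = 0 − (RT/nF) ln Q = −((8.314×330)/(3×96500))(-3.058) = 0.0290 V.

0.029 V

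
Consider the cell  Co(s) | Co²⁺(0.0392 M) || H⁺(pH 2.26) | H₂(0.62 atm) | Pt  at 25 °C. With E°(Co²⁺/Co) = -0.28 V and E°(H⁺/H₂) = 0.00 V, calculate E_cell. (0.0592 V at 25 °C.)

0.19 V

The hydrogen couple is the cathode, so E°_cell = 0.28 V; n = 2.
[H⁺] = 10^(−2.26) = 0.0055 M, and Q = [Co²⁺]·P(H₂) / [H⁺]^2 = 805.
E = E° − (0.0592/2) log Q = 0.28 − (0.0592/2)(2.906) = 0.194 V.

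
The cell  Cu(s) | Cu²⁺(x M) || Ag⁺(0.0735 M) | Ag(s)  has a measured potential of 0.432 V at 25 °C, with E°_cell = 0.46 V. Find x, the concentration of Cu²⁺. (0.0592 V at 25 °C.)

0.048 M

From the Nernst equation, log Q = n(E° − E)/0.0592 = 2(0.46 − 0.432)/0.0592 = 0.946, so Q = 8.83.
With Q = [Cu²⁺]/[Ag⁺]^2 and the known concentrations, [Cu²⁺] in the numerator gives [Cu²⁺] = 0.048 M.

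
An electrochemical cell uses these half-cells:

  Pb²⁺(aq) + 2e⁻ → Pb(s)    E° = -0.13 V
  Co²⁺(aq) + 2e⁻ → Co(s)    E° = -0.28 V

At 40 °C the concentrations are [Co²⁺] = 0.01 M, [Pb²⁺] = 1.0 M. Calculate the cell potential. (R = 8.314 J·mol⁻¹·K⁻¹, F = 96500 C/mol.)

0.212 V

The Pb²⁺/Pb couple has the higher reduction potential and acts as the cathode, so E°_cell = -0.13 − (-0.28) = 0.15 V.
Balancing electrons gives n = 2; the reaction quotient is Q = [Co²⁺]/[Pb²⁺] = 0.0100.
E = E° − (RT/nF) ln Q = 0.15 − (8.314×313)/(2×96500) × (-4.605) = 0.150 + 0.062 = 0.212 V.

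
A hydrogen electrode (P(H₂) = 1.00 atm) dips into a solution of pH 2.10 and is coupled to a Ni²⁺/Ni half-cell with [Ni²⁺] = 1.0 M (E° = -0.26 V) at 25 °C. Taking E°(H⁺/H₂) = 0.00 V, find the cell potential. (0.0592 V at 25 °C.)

The hydrogen couple is the cathode, so E°_cell = 0.26 V; n = 2.
[H⁺] = 10^(−2.10) = 0.0079 M, and Q = [Ni²⁺]·P(H₂) / [H⁺]^2 = 1.58 × 10^4.
E = E° − (0.0592/2) log Q = 0.26 − (0.0592/2)(4.200) = 0.136 V.

0.14 V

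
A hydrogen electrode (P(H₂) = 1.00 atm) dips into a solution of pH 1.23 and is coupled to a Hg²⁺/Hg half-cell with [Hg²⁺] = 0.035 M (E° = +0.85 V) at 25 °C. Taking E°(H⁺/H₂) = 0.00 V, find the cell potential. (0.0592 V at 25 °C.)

The Hg²⁺/Hg couple is the cathode, so E°_cell = 0.85 V; n = 2.
[H⁺] = 10^(−1.23) = 0.059 M, and Q = [H⁺]^2 / ([Hg²⁺]·P(H₂)) = 0.0991.
E = E° − (0.0592/2) log Q = 0.85 − (0.0592/2)(-1.004) = 0.880 V.

0.88 V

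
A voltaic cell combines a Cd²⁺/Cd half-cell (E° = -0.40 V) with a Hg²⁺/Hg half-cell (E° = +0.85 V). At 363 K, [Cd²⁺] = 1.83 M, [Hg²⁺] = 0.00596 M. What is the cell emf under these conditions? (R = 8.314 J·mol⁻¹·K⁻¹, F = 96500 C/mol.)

The Hg²⁺/Hg couple has the higher reduction potential and acts as the cathode, so E°_cell = +0.85 − (-0.40) = 1.25 V.
Balancing electrons gives n = 2; the reaction quotient is Q = [Cd²⁺]/[Hg²⁺] = 307.
E = E° − (RT/nF) ln Q = 1.25 − (8.314×363)/(2×96500) × (5.727) = 1.250 − 0.090 = 1.160 V.

1.16 V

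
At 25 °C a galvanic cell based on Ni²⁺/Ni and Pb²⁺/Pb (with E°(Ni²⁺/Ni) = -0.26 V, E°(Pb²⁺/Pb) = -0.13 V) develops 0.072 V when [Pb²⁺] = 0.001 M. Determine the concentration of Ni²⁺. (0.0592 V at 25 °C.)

0.091 M

From the Nernst equation, log Q = n(E° − E)/0.0592 = 2(0.13 − 0.072)/0.0592 = 1.959, so Q = 91.1.
With Q = [Ni²⁺]/[Pb²⁺] and the known concentrations, [Ni²⁺] in the numerator gives [Ni²⁺] = 0.091 M.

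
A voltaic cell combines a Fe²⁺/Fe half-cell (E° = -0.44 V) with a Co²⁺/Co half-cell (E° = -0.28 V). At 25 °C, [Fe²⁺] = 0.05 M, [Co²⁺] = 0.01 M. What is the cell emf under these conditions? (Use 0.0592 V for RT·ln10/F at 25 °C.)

0.139 V

The Co²⁺/Co couple has the higher reduction potential and acts as the cathode, so E°_cell = -0.28 − (-0.44) = 0.16 V.
Balancing electrons gives n = 2; the reaction quotient is Q = [Fe²⁺]/[Co²⁺] = 5.00.
At 25 °C, E = E° − (0.0592/n) log Q = 0.16 − (0.0592/2)(0.699) = 0.160 − 0.021 = 0.139 V.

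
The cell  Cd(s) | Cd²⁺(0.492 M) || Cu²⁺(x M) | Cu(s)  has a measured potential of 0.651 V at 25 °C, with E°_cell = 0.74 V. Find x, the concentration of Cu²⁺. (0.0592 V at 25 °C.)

From the Nernst equation, log Q = n(E° − E)/0.0592 = 2(0.74 − 0.651)/0.0592 = 3.007, so Q = 1020.
With Q = [Cd²⁺]/[Cu²⁺] and the known concentrations, [Cu²⁺] in the denominator gives [Cu²⁺] = 4.8 × 10^-4 M.

4.8 × 10^-4 M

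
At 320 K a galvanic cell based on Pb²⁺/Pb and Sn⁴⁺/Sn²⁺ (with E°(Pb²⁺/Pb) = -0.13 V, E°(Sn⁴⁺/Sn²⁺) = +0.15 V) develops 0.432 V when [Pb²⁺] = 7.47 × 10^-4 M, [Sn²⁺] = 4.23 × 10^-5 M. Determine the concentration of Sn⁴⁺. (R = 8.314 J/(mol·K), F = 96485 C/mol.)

From the Nernst equation, ln Q = nF(E° − E)/RT = 2×96485×(0.28 − 0.432)/(8.314×320) = -11.025, so Q = 1.63 × 10^-5.
With Q = [Pb²⁺]·[Sn²⁺]/[Sn⁴⁺] and the known concentrations, [Sn⁴⁺] in the denominator gives [Sn⁴⁺] = 0.0019 M.

0.0019 M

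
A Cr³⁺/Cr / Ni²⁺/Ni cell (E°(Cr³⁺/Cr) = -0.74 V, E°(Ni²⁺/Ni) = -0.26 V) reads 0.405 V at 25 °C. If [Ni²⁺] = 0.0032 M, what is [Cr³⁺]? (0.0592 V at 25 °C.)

From the Nernst equation, log Q = n(E° − E)/0.0592 = 6(0.48 − 0.405)/0.0592 = 7.601, so Q = 3.99 × 10^7.
With Q = [Cr³⁺]^2/[Ni²⁺]^3 and the known concentrations, [Cr³⁺]^2 in the numerator gives [Cr³⁺] = 1.1 M.

1.1 M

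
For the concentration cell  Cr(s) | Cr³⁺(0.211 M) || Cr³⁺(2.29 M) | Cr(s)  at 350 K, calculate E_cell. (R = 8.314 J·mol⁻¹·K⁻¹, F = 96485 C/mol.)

Both half-cells are Cr³⁺/Cr, so E°_cell = 0. The concentrated side is the cathode; the cell reaction moves Cr³⁺ from high to low concentration with n = 3.
Q = [Cr³⁺]_dilute/[Cr³⁺]_conc = 0.211/2.29 = 0.0921.
E = 0 − (RT/nF) ln Q = −((8.314×350)/(3×96485))(-2.384) = 0.0240 V.

0.024 V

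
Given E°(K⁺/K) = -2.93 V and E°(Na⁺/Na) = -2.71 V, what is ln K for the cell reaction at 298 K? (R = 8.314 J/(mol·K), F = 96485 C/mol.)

E°_cell = -2.71 − (-2.93) = 0.22 V, with n = 1 electron transferred.
At equilibrium E = 0, so the Nernst equation gives ln K = nFE°/RT = (1)(96485)(0.22)/((8.314)(298)) = 8.57.

ln K = 8.6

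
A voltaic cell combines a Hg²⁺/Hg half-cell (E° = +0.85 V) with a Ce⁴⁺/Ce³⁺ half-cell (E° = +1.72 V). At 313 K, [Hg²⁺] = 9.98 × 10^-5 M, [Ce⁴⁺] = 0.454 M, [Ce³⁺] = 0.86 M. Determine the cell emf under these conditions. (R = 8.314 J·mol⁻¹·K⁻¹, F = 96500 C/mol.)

The Ce⁴⁺/Ce³⁺ couple has the higher reduction potential and acts as the cathode, so E°_cell = +1.72 − (+0.85) = 0.87 V.
Balancing electrons gives n = 2; the reaction quotient is Q = [Hg²⁺]·[Ce³⁺]^2/[Ce⁴⁺]^2 = 3.58 × 10^-4.
E = E° − (RT/nF) ln Q = 0.87 − (8.314×313)/(2×96500) × (-7.935) = 0.870 + 0.107 = 0.977 V.

0.977 V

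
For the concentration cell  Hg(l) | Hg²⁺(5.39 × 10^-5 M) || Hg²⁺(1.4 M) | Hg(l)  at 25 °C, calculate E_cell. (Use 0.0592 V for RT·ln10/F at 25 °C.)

0.13 V

Both half-cells are Hg²⁺/Hg, so E°_cell = 0. The concentrated side is the cathode; the cell reaction moves Hg²⁺ from high to low concentration with n = 2.
Q = [Hg²⁺]_dilute/[Hg²⁺]_conc = 5.39 × 10^-5/1.4 = 3.85 × 10^-5.
E = 0 − (0.0592/2) log Q = −(0.0592/2)(-4.415) = 0.1307 V.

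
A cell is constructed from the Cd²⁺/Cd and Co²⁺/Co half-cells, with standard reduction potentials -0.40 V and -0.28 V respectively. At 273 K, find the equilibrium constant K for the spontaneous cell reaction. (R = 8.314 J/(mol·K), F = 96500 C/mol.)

2.7 × 10^4

E°_cell = -0.28 − (-0.40) = 0.12 V, with n = 2 electrons transferred.
At equilibrium E = 0, so the Nernst equation gives ln K = nFE°/RT = (2)(96500)(0.12)/((8.314)(273)) = 10.20.
K = e^10.20 = 2.7 × 10^4.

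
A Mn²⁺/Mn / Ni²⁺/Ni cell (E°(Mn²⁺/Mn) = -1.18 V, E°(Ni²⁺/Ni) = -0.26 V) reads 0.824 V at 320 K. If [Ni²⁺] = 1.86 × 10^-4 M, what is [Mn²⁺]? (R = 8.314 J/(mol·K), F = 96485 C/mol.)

0.2 M

From the Nernst equation, ln Q = nF(E° − E)/RT = 2×96485×(0.92 − 0.824)/(8.314×320) = 6.963, so Q = 1060.
With Q = [Mn²⁺]/[Ni²⁺] and the known concentrations, [Mn²⁺] in the numerator gives [Mn²⁺] = 0.2 M.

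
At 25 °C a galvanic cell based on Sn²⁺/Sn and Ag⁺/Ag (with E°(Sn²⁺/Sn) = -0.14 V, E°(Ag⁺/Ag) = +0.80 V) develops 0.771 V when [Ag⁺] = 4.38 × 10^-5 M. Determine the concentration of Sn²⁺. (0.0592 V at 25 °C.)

From the Nernst equation, log Q = n(E° − E)/0.0592 = 2(0.94 − 0.771)/0.0592 = 5.709, so Q = 5.12 × 10^5.
With Q = [Sn²⁺]/[Ag⁺]^2 and the known concentrations, [Sn²⁺] in the numerator gives [Sn²⁺] = 9.8 × 10^-4 M.

9.8 × 10^-4 M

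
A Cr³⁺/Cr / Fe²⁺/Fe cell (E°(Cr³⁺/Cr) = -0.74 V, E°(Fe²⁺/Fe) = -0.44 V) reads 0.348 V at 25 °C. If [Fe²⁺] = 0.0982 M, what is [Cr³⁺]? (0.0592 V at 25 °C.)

From the Nernst equation, log Q = n(E° − E)/0.0592 = 6(0.30 − 0.348)/0.0592 = -4.865, so Q = 1.37 × 10^-5.
With Q = [Cr³⁺]^2/[Fe²⁺]^3 and the known concentrations, [Cr³⁺]^2 in the numerator gives [Cr³⁺] = 1.1 × 10^-4 M.

1.1 × 10^-4 M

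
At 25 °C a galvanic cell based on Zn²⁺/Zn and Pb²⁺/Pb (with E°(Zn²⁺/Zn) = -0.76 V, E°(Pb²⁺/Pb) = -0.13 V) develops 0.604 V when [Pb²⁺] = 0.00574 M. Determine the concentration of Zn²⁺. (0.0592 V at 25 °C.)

From the Nernst equation, log Q = n(E° − E)/0.0592 = 2(0.63 − 0.604)/0.0592 = 0.878, so Q = 7.56.
With Q = [Zn²⁺]/[Pb²⁺] and the known concentrations, [Zn²⁺] in the numerator gives [Zn²⁺] = 0.043 M.

0.043 M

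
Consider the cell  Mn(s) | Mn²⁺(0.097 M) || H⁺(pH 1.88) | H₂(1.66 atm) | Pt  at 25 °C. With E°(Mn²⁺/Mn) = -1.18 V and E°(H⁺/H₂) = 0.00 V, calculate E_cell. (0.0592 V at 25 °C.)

The hydrogen couple is the cathode, so E°_cell = 1.18 V; n = 2.
[H⁺] = 10^(−1.88) = 0.013 M, and Q = [Mn²⁺]·P(H₂) / [H⁺]^2 = 927.
E = E° − (0.0592/2) log Q = 1.18 − (0.0592/2)(2.967) = 1.092 V.

1.09 V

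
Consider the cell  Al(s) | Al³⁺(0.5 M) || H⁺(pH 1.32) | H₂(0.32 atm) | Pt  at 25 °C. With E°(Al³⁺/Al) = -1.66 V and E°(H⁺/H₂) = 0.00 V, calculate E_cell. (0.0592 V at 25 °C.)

1.60 V

The hydrogen couple is the cathode, so E°_cell = 1.66 V; n = 6.
[H⁺] = 10^(−1.32) = 0.048 M, and Q = [Al³⁺]^2·P(H₂)^3 / [H⁺]^6 = 6.81 × 10^5.
E = E° − (0.0592/6) log Q = 1.66 − (0.0592/6)(5.833) = 1.602 V.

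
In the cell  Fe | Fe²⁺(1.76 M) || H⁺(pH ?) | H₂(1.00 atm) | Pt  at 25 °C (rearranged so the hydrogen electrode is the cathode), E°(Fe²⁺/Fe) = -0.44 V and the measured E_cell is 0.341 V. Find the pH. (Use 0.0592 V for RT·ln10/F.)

E°_cell = 0.44 V and n = 2.
log Q = n(E° − E)/0.0592 = 2×(0.44 − 0.341)/0.0592 = 3.345.
With Q = [Fe²⁺]·P(H₂) / [H⁺]^2, solving for [H⁺] gives log[H⁺] = -1.550, so pH = 1.55.

pH = 1.55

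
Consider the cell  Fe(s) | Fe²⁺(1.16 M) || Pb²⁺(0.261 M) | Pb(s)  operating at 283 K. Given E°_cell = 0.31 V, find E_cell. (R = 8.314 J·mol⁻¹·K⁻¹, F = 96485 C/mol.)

0.292 V

Balancing electrons gives n = 2; the reaction quotient is Q = [Fe²⁺]/[Pb²⁺] = 4.44.
E = E° − (RT/nF) ln Q = 0.31 − (8.314×283)/(2×96485) × (1.492) = 0.310 − 0.018 = 0.292 V.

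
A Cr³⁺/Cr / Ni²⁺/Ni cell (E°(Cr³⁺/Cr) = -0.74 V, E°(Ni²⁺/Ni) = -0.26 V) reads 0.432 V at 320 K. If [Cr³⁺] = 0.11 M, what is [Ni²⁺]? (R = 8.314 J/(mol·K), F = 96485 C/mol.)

From the Nernst equation, ln Q = nF(E° − E)/RT = 6×96485×(0.48 − 0.432)/(8.314×320) = 10.445, so Q = 3.44 × 10^4.
With Q = [Cr³⁺]^2/[Ni²⁺]^3 and the known concentrations, [Ni²⁺]^3 in the denominator gives [Ni²⁺] = 0.0071 M.

0.0071 M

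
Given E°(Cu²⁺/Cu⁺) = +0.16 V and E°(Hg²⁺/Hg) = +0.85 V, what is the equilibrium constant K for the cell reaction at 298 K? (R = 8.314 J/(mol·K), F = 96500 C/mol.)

E°_cell = +0.85 − (+0.16) = 0.69 V, with n = 2 electrons transferred.
At equilibrium E = 0, so the Nernst equation gives ln K = nFE°/RT = (2)(96500)(0.69)/((8.314)(298)) = 53.75.
K = e^53.75 = 2.2 × 10^23.

2.2 × 10^23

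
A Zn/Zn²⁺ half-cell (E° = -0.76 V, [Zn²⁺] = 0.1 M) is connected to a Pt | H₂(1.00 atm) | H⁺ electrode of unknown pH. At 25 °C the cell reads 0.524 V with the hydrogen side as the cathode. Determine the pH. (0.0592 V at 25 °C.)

E°_cell = 0.76 V and n = 2.
log Q = n(E° − E)/0.0592 = 2×(0.76 − 0.524)/0.0592 = 7.973.
With Q = [Zn²⁺]·P(H₂) / [H⁺]^2, solving for [H⁺] gives log[H⁺] = -4.486, so pH = 4.49.

pH = 4.49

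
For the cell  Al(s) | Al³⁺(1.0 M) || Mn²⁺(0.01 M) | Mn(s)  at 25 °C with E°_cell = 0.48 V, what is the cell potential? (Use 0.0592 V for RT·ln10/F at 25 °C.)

0.421 V

Balancing electrons gives n = 6; the reaction quotient is Q = [Al³⁺]^2/[Mn²⁺]^3 = 1 × 10^6.
At 25 °C, E = E° − (0.0592/n) log Q = 0.48 − (0.0592/6)(6.000) = 0.480 − 0.059 = 0.421 V.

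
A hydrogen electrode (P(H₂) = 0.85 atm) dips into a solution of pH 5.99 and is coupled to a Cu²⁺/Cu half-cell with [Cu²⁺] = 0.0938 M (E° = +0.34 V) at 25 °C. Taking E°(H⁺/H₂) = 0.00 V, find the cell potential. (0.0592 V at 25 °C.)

0.66 V

The Cu²⁺/Cu couple is the cathode, so E°_cell = 0.34 V; n = 2.
[H⁺] = 10^(−5.99) = 1 × 10^-6 M, and Q = [H⁺]^2 / ([Cu²⁺]·P(H₂)) = 1.31 × 10^-11.
E = E° − (0.0592/2) log Q = 0.34 − (0.0592/2)(-10.882) = 0.662 V.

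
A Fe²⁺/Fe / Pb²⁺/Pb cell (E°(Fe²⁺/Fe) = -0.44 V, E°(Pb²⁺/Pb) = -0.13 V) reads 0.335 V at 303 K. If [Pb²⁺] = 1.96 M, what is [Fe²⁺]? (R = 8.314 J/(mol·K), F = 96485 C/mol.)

0.29 M

From the Nernst equation, ln Q = nF(E° − E)/RT = 2×96485×(0.31 − 0.335)/(8.314×303) = -1.915, so Q = 0.147.
With Q = [Fe²⁺]/[Pb²⁺] and the known concentrations, [Fe²⁺] in the numerator gives [Fe²⁺] = 0.29 M.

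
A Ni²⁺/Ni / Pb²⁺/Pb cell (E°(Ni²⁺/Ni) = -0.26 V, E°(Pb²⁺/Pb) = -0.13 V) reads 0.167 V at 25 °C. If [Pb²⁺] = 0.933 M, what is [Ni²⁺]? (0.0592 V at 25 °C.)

From the Nernst equation, log Q = n(E° − E)/0.0592 = 2(0.13 − 0.167)/0.0592 = -1.250, so Q = 0.0562.
With Q = [Ni²⁺]/[Pb²⁺] and the known concentrations, [Ni²⁺] in the numerator gives [Ni²⁺] = 0.052 M.

0.052 M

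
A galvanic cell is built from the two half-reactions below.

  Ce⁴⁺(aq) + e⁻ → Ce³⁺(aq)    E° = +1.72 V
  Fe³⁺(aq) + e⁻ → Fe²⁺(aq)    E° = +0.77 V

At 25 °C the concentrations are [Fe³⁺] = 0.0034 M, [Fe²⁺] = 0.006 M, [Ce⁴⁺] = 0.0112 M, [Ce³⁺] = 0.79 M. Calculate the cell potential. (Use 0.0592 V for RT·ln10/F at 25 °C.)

0.855 V

The Ce⁴⁺/Ce³⁺ couple has the higher reduction potential and acts as the cathode, so E°_cell = +1.72 − (+0.77) = 0.95 V.
Balancing electrons gives n = 1; the reaction quotient is Q = [Fe³⁺]·[Ce³⁺]/([Fe²⁺]·[Ce⁴⁺]) = 40.0.
At 25 °C, E = E° − (0.0592/n) log Q = 0.95 − (0.0592/1)(1.602) = 0.950 − 0.095 = 0.855 V.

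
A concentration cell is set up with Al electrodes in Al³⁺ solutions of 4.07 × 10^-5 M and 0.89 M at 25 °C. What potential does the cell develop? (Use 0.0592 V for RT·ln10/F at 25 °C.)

0.086 V

Both half-cells are Al³⁺/Al, so E°_cell = 0. The concentrated side is the cathode; the cell reaction moves Al³⁺ from high to low concentration with n = 3.
Q = [Al³⁺]_dilute/[Al³⁺]_conc = 4.07 × 10^-5/0.89 = 4.57 × 10^-5.
E = 0 − (0.0592/3) log Q = −(0.0592/3)(-4.340) = 0.0856 V.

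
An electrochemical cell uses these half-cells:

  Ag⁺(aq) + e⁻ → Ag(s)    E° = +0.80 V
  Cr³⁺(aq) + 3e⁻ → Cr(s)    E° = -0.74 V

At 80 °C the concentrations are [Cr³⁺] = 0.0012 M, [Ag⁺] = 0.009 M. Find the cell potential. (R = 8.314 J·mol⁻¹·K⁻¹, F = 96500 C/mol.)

The Ag⁺/Ag couple has the higher reduction potential and acts as the cathode, so E°_cell = +0.80 − (-0.74) = 1.54 V.
Balancing electrons gives n = 3; the reaction quotient is Q = [Cr³⁺]/[Ag⁺]^3 = 1650.
E = E° − (RT/nF) ln Q = 1.54 − (8.314×353)/(3×96500) × (7.406) = 1.540 − 0.075 = 1.465 V.

1.46 V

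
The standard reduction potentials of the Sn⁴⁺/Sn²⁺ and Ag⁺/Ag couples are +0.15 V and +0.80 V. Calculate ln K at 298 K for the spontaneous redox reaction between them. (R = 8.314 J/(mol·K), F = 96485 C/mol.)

E°_cell = +0.80 − (+0.15) = 0.65 V, with n = 2 electrons transferred.
At equilibrium E = 0, so the Nernst equation gives ln K = nFE°/RT = (2)(96485)(0.65)/((8.314)(298)) = 50.63.

ln K = 50.6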